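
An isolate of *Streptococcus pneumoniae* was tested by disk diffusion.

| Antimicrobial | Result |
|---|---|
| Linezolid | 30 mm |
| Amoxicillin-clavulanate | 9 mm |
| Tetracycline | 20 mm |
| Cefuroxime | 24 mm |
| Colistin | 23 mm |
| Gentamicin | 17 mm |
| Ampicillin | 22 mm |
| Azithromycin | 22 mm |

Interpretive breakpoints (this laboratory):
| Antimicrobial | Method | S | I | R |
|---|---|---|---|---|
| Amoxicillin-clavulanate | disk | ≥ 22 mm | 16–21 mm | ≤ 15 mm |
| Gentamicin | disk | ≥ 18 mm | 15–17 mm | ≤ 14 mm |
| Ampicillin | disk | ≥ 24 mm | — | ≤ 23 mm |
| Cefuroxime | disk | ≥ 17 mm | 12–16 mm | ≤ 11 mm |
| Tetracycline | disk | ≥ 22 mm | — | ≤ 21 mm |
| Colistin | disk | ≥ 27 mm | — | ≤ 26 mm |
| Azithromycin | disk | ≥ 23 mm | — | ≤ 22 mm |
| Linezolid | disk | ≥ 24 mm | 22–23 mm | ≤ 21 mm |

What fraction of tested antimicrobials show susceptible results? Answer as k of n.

Linezolid: 30 mm is ≥ 24 mm — susceptible
Amoxicillin-clavulanate 9 mm: ≤ 15 mm — R
Tetracycline 20 mm: ≤ 21 mm → resistant
Cefuroxime: 24 mm is ≥ 17 mm ⇒ susceptible
Colistin (23 mm) ≤ 26 mm — R
Gentamicin (17 mm) in 15–17 mm — Intermediate
Ampicillin 22 mm: ≤ 23 mm — Resistant
Azithromycin 22 mm: ≤ 22 mm → resistant
Susceptible: 2/8

2 of 8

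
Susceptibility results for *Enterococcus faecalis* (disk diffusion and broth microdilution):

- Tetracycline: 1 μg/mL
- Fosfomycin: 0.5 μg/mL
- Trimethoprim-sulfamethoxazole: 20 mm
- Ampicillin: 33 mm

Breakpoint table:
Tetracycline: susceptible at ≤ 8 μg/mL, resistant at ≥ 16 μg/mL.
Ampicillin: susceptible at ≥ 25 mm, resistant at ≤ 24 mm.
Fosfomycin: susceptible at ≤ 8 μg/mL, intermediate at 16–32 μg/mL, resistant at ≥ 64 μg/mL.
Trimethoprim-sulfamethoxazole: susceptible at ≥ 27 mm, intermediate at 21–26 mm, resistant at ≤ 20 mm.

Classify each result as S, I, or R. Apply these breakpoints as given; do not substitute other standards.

Tetracycline 1 μg/mL: ≤ 8 μg/mL ⇒ susceptible
Fosfomycin 0.5 μg/mL: ≤ 8 μg/mL — S
Trimethoprim-sulfamethoxazole (20 mm) ≤ 20 mm — resistant
Ampicillin 33 mm: ≥ 25 mm → S

S, S, R, S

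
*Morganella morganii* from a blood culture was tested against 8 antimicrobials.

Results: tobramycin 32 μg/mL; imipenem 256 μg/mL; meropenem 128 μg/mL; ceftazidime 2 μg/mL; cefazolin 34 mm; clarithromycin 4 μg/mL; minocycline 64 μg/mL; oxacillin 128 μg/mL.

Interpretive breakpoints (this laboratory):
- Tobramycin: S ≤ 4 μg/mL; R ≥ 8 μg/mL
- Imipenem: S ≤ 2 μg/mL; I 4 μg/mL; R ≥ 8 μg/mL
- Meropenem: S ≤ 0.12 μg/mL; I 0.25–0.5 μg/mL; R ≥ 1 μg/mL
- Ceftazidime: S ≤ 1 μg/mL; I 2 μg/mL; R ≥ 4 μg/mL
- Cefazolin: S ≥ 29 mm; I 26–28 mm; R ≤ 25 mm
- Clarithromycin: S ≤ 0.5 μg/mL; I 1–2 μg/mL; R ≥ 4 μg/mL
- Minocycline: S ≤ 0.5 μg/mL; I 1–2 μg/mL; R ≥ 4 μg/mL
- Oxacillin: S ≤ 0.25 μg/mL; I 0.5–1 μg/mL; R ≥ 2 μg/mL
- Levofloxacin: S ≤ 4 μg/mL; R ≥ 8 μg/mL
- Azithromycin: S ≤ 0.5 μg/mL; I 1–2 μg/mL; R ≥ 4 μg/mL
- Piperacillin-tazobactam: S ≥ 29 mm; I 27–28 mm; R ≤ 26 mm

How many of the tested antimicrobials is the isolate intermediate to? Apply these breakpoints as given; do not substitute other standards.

1

Tobramycin (32 μg/mL) ≥ 8 μg/mL ⇒ resistant
Imipenem (256 μg/mL) ≥ 8 μg/mL — R
Meropenem (128 μg/mL) ≥ 1 μg/mL → Resistant
Ceftazidime 2 μg/mL: = 2 μg/mL ⇒ Intermediate
Cefazolin 34 mm: ≥ 29 mm ⇒ S
Clarithromycin 4 μg/mL: ≥ 4 μg/mL ⇒ Resistant
Minocycline (64 μg/mL) ≥ 4 μg/mL → resistant
Oxacillin 128 μg/mL: ≥ 2 μg/mL — resistant
Intermediate: 1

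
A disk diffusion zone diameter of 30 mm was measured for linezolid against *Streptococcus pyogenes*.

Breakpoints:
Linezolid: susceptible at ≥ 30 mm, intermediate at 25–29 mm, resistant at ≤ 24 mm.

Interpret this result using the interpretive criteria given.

S

Linezolid: 30 mm is ≥ 30 mm → susceptible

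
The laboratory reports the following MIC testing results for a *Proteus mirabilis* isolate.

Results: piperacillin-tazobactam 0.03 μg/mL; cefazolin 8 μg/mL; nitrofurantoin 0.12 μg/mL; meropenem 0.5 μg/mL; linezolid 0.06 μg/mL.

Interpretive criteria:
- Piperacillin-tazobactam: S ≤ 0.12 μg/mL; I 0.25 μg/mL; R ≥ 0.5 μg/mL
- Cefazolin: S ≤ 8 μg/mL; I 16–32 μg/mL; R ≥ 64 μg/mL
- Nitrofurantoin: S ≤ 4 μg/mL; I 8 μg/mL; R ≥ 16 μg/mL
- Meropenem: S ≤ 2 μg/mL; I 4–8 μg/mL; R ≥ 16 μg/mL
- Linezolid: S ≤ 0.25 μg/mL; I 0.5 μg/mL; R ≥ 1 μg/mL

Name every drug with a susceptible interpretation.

piperacillin-tazobactam, cefazolin, nitrofurantoin, meropenem, linezolid

Piperacillin-tazobactam 0.03 μg/mL: ≤ 0.12 μg/mL ⇒ susceptible
Cefazolin (8 μg/mL) ≤ 8 μg/mL → susceptible
Nitrofurantoin: 0.12 μg/mL is ≤ 4 μg/mL — susceptible
Meropenem (0.5 μg/mL) ≤ 2 μg/mL — S
Linezolid (0.06 μg/mL) ≤ 0.25 μg/mL ⇒ susceptible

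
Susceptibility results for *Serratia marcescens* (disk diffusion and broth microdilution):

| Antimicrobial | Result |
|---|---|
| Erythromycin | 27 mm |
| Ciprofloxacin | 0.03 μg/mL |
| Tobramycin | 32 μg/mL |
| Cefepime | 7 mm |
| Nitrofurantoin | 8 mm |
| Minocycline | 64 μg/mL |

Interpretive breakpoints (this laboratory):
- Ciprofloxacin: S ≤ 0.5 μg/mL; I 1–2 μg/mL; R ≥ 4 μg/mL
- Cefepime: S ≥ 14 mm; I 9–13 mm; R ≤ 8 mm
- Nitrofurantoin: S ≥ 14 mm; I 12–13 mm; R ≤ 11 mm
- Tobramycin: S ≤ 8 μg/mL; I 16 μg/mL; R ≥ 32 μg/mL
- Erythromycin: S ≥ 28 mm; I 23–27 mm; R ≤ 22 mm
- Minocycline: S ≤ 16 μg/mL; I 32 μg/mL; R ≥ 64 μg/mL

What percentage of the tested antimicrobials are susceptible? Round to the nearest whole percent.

17%

Erythromycin 27 mm: in 23–27 mm → Intermediate
Ciprofloxacin 0.03 μg/mL: ≤ 0.5 μg/mL — susceptible
Tobramycin 32 μg/mL: ≥ 32 μg/mL → Resistant
Cefepime (7 mm) ≤ 8 mm — resistant
Nitrofurantoin: 8 mm is ≤ 11 mm ⇒ R
Minocycline: 64 μg/mL is ≥ 64 μg/mL ⇒ resistant
Susceptible: 1/6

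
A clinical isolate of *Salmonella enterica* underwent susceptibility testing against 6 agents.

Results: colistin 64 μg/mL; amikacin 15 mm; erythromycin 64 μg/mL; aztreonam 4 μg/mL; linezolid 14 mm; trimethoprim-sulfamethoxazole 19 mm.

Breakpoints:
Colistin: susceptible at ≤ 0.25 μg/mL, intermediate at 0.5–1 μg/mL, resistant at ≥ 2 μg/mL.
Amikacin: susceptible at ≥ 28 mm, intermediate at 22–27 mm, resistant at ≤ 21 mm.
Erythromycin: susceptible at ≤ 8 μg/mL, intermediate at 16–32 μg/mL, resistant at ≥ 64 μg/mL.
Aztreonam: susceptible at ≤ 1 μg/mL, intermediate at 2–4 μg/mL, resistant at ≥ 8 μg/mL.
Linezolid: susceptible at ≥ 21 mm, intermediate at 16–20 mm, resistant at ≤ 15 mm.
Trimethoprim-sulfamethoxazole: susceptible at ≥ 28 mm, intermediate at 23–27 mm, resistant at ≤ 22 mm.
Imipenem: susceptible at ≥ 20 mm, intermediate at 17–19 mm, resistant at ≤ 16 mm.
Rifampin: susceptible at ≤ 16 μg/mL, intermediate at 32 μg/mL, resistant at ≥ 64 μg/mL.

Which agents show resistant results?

colistin, amikacin, erythromycin, linezolid, trimethoprim-sulfamethoxazole

Colistin (64 μg/mL) ≥ 2 μg/mL — R
Amikacin (15 mm) ≤ 21 mm ⇒ resistant
Erythromycin (64 μg/mL) ≥ 64 μg/mL → Resistant
Aztreonam 4 μg/mL: in 2–4 μg/mL ⇒ intermediate
Linezolid 14 mm: ≤ 15 mm → Resistant
Trimethoprim-sulfamethoxazole (19 mm) ≤ 22 mm ⇒ Resistant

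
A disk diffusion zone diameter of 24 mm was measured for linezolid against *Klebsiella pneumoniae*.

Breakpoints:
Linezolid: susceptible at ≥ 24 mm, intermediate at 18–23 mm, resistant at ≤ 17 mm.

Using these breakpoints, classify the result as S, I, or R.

Linezolid: 24 mm is ≥ 24 mm — Susceptible

Susceptible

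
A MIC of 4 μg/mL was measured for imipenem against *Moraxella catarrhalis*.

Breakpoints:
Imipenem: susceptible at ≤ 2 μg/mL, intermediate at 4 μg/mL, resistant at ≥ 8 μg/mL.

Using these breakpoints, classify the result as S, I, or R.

Imipenem: 4 μg/mL is = 4 μg/mL → I

Intermediate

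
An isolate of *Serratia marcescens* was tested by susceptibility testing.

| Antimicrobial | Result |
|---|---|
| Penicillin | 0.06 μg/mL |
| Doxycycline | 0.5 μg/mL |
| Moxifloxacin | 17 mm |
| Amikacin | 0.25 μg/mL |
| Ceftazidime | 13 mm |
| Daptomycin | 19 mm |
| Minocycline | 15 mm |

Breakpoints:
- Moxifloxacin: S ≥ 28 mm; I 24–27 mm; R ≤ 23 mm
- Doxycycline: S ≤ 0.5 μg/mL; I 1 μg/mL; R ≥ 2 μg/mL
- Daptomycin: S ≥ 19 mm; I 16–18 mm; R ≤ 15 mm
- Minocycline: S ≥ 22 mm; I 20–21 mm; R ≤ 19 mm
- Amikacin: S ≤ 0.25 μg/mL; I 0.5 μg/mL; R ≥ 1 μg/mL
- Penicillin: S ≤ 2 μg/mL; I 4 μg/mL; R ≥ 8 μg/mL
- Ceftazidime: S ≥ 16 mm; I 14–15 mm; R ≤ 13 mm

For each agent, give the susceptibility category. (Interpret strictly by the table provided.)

Penicillin 0.06 μg/mL: ≤ 2 μg/mL ⇒ susceptible
Doxycycline (0.5 μg/mL) ≤ 0.5 μg/mL ⇒ S
Moxifloxacin (17 mm) ≤ 23 mm ⇒ R
Amikacin: 0.25 μg/mL is ≤ 0.25 μg/mL — S
Ceftazidime (13 mm) ≤ 13 mm ⇒ R
Daptomycin 19 mm: ≥ 19 mm — S
Minocycline: 15 mm is ≤ 19 mm → resistant

S, S, R, S, R, S, R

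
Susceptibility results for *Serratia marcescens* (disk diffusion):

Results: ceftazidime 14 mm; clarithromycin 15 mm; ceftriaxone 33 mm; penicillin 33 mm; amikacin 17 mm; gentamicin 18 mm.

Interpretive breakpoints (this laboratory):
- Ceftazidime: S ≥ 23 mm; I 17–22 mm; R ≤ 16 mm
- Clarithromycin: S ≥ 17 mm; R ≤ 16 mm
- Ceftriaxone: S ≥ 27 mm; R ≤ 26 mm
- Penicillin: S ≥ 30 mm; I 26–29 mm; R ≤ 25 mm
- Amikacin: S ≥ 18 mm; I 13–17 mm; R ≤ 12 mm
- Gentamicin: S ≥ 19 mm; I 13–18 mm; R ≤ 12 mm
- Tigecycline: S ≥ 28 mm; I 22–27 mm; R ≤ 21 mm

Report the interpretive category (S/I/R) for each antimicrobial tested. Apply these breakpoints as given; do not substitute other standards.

Ceftazidime: 14 mm is ≤ 16 mm — Resistant
Clarithromycin: 15 mm is ≤ 16 mm — R
Ceftriaxone: 33 mm is ≥ 27 mm → susceptible
Penicillin (33 mm) ≥ 30 mm → Susceptible
Amikacin (17 mm) in 13–17 mm → Intermediate
Gentamicin (18 mm) in 13–18 mm — I

R, R, S, S, I, I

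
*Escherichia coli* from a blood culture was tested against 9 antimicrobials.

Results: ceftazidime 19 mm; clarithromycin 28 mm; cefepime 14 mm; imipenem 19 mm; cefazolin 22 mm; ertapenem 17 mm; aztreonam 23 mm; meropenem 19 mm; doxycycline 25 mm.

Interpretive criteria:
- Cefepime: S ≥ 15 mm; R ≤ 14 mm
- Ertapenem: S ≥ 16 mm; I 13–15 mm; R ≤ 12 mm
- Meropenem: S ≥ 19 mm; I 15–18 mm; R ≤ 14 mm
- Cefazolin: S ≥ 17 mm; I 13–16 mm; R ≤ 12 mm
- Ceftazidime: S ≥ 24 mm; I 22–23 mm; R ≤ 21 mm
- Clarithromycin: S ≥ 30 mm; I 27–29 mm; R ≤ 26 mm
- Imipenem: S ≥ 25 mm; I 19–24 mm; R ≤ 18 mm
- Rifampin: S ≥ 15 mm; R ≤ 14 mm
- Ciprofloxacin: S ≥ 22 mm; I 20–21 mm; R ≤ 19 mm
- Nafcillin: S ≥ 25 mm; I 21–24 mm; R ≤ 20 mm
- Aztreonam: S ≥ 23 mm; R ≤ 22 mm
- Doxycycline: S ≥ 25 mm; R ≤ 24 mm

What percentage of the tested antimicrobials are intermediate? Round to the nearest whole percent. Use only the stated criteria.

22%

Ceftazidime (19 mm) ≤ 21 mm ⇒ R
Clarithromycin (28 mm) in 27–29 mm ⇒ Intermediate
Cefepime: 14 mm is ≤ 14 mm → resistant
Imipenem 19 mm: in 19–24 mm — I
Cefazolin: 22 mm is ≥ 17 mm → Susceptible
Ertapenem 17 mm: ≥ 16 mm — Susceptible
Aztreonam: 23 mm is ≥ 23 mm — Susceptible
Meropenem 19 mm: ≥ 19 mm → susceptible
Doxycycline 25 mm: ≥ 25 mm → Susceptible
Intermediate: 2/9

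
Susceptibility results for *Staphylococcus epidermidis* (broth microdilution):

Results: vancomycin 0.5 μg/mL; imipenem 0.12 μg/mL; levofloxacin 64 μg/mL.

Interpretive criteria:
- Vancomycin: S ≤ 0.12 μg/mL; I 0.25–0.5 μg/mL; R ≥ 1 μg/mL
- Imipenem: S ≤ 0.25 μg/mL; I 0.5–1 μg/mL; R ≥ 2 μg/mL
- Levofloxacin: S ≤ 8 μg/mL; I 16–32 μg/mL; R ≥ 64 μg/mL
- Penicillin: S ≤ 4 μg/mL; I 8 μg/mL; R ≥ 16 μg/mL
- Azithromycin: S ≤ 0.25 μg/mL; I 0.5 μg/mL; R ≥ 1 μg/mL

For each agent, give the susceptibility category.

Vancomycin 0.5 μg/mL: in 0.25–0.5 μg/mL ⇒ intermediate
Imipenem (0.12 μg/mL) ≤ 0.25 μg/mL — Susceptible
Levofloxacin (64 μg/mL) ≥ 64 μg/mL → R

I, S, R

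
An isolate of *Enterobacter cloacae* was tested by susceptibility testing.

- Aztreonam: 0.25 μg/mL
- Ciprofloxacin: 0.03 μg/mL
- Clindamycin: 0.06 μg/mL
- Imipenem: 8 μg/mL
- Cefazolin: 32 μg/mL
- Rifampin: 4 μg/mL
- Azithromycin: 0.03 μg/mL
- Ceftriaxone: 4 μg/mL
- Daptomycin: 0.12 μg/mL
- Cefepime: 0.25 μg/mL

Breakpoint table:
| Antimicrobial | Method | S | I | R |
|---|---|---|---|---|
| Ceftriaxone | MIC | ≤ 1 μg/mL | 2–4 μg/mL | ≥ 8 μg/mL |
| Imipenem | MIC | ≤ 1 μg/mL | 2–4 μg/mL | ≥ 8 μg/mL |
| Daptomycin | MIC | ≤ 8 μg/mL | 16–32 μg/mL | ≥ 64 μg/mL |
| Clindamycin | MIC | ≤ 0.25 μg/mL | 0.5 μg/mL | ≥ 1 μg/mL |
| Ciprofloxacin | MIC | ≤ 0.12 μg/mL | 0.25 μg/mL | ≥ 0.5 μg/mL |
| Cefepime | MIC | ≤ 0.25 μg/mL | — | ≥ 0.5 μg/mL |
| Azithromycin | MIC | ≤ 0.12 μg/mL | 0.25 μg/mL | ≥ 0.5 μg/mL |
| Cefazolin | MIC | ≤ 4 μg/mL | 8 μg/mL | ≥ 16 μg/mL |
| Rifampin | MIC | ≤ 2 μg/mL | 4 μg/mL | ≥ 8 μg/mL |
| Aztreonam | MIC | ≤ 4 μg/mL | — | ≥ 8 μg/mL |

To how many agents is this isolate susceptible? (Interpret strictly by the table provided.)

6

Aztreonam: 0.25 μg/mL is ≤ 4 μg/mL → susceptible
Ciprofloxacin: 0.03 μg/mL is ≤ 0.12 μg/mL ⇒ S
Clindamycin: 0.06 μg/mL is ≤ 0.25 μg/mL → susceptible
Imipenem (8 μg/mL) ≥ 8 μg/mL → Resistant
Cefazolin (32 μg/mL) ≥ 16 μg/mL ⇒ resistant
Rifampin: 4 μg/mL is = 4 μg/mL → intermediate
Azithromycin (0.03 μg/mL) ≤ 0.12 μg/mL ⇒ Susceptible
Ceftriaxone 4 μg/mL: in 2–4 μg/mL — I
Daptomycin 0.12 μg/mL: ≤ 8 μg/mL — Susceptible
Cefepime 0.25 μg/mL: ≤ 0.25 μg/mL — Susceptible
Susceptible: 6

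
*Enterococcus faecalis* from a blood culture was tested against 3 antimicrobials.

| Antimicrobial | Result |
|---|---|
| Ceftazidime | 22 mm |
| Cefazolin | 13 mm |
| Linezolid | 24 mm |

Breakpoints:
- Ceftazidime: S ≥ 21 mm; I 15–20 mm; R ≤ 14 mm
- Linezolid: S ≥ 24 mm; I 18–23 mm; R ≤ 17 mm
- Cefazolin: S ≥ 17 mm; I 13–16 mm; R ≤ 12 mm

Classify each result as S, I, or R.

Ceftazidime: 22 mm is ≥ 21 mm → Susceptible
Cefazolin (13 mm) in 13–16 mm — Intermediate
Linezolid 24 mm: ≥ 24 mm → S

S, I, S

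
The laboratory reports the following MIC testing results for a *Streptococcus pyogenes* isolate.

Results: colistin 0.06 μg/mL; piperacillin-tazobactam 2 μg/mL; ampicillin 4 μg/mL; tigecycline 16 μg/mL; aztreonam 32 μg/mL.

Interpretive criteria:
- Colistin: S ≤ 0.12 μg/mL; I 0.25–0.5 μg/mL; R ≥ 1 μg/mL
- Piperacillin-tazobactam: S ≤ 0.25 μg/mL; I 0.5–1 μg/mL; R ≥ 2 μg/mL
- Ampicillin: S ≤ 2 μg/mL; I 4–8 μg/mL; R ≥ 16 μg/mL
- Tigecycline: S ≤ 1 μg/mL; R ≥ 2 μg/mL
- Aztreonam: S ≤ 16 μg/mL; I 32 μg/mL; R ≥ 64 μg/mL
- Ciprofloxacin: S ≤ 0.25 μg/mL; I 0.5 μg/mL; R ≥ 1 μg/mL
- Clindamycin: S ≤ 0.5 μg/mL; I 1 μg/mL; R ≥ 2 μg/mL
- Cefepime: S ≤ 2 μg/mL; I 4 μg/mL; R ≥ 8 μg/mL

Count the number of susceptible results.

Colistin: 0.06 μg/mL is ≤ 0.12 μg/mL ⇒ susceptible
Piperacillin-tazobactam: 2 μg/mL is ≥ 2 μg/mL — Resistant
Ampicillin 4 μg/mL: in 4–8 μg/mL ⇒ Intermediate
Tigecycline: 16 μg/mL is ≥ 2 μg/mL — resistant
Aztreonam: 32 μg/mL is = 32 μg/mL → I
Susceptible: 1

1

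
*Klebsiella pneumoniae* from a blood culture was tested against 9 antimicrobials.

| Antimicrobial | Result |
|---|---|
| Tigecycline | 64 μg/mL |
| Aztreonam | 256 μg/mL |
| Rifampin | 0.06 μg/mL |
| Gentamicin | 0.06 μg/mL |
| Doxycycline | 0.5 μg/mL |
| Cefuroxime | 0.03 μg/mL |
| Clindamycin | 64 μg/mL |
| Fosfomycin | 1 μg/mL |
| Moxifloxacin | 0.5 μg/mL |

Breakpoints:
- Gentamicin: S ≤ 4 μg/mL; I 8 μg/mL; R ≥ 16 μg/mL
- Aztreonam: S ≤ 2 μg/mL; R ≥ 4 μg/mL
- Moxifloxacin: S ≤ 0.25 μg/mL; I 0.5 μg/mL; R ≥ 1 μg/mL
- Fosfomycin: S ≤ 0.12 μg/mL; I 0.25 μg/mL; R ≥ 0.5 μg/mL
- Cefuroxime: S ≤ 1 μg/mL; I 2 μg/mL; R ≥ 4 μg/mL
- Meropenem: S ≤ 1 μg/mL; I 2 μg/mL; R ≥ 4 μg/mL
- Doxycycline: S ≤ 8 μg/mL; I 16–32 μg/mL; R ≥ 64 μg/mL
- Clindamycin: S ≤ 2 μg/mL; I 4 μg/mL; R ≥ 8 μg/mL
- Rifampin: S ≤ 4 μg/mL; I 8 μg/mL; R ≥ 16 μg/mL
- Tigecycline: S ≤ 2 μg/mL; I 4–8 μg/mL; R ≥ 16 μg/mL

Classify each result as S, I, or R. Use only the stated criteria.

Tigecycline (64 μg/mL) ≥ 16 μg/mL ⇒ Resistant
Aztreonam (256 μg/mL) ≥ 4 μg/mL → R
Rifampin: 0.06 μg/mL is ≤ 4 μg/mL ⇒ susceptible
Gentamicin: 0.06 μg/mL is ≤ 4 μg/mL → susceptible
Doxycycline: 0.5 μg/mL is ≤ 8 μg/mL — susceptible
Cefuroxime 0.03 μg/mL: ≤ 1 μg/mL — S
Clindamycin 64 μg/mL: ≥ 8 μg/mL — R
Fosfomycin (1 μg/mL) ≥ 0.5 μg/mL — R
Moxifloxacin 0.5 μg/mL: = 0.5 μg/mL ⇒ intermediate

R, R, S, S, S, S, R, R, I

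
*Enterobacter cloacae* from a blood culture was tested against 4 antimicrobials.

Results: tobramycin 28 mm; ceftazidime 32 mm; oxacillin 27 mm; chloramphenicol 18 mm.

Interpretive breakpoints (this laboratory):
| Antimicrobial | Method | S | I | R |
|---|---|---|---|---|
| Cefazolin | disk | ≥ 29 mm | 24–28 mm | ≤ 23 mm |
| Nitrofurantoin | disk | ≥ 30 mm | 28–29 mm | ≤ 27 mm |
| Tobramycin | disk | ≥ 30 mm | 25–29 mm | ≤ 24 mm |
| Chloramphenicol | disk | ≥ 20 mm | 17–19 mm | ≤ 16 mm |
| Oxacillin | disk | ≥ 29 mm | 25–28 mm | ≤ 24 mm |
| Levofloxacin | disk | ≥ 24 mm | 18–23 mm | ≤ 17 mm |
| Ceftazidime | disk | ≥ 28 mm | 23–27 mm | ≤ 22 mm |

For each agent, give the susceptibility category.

I, S, I, I

Tobramycin (28 mm) in 25–29 mm ⇒ intermediate
Ceftazidime: 32 mm is ≥ 28 mm — Susceptible
Oxacillin 27 mm: in 25–28 mm ⇒ intermediate
Chloramphenicol (18 mm) in 17–19 mm → intermediate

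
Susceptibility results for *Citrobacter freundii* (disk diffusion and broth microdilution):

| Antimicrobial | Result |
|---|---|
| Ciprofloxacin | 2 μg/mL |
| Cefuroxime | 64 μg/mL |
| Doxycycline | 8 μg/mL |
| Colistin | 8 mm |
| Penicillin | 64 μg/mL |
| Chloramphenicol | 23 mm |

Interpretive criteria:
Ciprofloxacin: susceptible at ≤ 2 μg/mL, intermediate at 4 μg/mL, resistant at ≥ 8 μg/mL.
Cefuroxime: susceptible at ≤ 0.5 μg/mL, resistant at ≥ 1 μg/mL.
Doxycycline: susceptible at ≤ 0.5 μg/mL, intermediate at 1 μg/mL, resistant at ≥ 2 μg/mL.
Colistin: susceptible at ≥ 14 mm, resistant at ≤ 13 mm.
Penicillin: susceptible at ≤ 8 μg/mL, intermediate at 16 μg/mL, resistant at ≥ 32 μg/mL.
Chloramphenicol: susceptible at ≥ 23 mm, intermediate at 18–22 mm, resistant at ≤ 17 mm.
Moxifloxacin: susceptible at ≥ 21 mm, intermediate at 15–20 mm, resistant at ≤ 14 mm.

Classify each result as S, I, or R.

Ciprofloxacin 2 μg/mL: ≤ 2 μg/mL ⇒ S
Cefuroxime 64 μg/mL: ≥ 1 μg/mL — resistant
Doxycycline 8 μg/mL: ≥ 2 μg/mL — R
Colistin 8 mm: ≤ 13 mm → R
Penicillin (64 μg/mL) ≥ 32 μg/mL → Resistant
Chloramphenicol (23 mm) ≥ 23 mm — susceptible

S, R, R, R, R, S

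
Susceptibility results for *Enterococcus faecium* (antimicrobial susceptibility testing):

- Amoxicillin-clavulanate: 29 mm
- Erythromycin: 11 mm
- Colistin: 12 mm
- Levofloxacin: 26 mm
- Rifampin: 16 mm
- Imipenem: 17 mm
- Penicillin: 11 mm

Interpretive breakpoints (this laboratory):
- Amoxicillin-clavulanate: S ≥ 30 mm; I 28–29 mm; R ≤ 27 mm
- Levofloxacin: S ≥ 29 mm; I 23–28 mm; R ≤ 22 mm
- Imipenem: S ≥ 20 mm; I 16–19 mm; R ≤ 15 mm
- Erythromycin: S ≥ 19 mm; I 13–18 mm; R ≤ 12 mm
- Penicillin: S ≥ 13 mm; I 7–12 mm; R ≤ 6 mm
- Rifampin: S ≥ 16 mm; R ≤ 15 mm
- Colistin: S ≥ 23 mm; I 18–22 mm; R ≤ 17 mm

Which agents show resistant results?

erythromycin, colistin

Amoxicillin-clavulanate (29 mm) in 28–29 mm ⇒ I
Erythromycin: 11 mm is ≤ 12 mm → Resistant
Colistin (12 mm) ≤ 17 mm → R
Levofloxacin: 26 mm is in 23–28 mm → Intermediate
Rifampin 16 mm: ≥ 16 mm — Susceptible
Imipenem 17 mm: in 16–19 mm → Intermediate
Penicillin: 11 mm is in 7–12 mm ⇒ I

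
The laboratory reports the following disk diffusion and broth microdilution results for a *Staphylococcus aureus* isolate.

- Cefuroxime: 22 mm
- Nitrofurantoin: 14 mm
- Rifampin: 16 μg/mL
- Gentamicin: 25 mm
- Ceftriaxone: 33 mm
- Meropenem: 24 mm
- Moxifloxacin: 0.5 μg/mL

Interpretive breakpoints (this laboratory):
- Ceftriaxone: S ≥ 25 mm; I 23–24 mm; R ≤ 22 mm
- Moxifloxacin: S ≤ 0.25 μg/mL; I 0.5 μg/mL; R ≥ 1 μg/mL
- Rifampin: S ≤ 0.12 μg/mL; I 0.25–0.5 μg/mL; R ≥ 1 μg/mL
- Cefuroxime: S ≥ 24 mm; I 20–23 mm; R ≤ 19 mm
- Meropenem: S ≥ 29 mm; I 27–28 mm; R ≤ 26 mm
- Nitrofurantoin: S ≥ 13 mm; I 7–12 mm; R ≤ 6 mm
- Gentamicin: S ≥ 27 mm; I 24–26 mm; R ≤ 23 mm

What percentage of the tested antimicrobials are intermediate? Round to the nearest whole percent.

43%

Cefuroxime: 22 mm is in 20–23 mm ⇒ Intermediate
Nitrofurantoin 14 mm: ≥ 13 mm → S
Rifampin: 16 μg/mL is ≥ 1 μg/mL — resistant
Gentamicin 25 mm: in 24–26 mm → Intermediate
Ceftriaxone: 33 mm is ≥ 25 mm → Susceptible
Meropenem 24 mm: ≤ 26 mm ⇒ Resistant
Moxifloxacin (0.5 μg/mL) = 0.5 μg/mL → Intermediate
Intermediate: 3/7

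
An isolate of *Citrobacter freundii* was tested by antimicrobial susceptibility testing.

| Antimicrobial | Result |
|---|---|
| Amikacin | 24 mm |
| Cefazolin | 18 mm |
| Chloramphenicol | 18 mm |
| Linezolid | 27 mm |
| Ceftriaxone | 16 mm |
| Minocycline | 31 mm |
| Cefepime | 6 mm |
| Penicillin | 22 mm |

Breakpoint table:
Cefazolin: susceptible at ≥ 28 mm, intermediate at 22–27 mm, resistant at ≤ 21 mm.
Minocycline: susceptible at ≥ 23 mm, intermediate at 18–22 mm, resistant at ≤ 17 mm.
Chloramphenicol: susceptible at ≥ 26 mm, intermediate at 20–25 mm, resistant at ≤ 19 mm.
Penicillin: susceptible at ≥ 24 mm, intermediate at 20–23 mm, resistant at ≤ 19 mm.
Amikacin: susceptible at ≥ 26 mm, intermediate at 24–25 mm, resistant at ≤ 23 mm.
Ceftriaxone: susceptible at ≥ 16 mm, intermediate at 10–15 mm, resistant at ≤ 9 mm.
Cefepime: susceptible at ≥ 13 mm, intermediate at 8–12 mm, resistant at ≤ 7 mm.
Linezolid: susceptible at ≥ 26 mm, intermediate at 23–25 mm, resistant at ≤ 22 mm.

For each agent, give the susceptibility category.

Amikacin: 24 mm is in 24–25 mm — I
Cefazolin 18 mm: ≤ 21 mm → resistant
Chloramphenicol (18 mm) ≤ 19 mm — resistant
Linezolid: 27 mm is ≥ 26 mm — S
Ceftriaxone: 16 mm is ≥ 16 mm → Susceptible
Minocycline: 31 mm is ≥ 23 mm ⇒ susceptible
Cefepime (6 mm) ≤ 7 mm — Resistant
Penicillin: 22 mm is in 20–23 mm → intermediate

I, R, R, S, S, S, R, I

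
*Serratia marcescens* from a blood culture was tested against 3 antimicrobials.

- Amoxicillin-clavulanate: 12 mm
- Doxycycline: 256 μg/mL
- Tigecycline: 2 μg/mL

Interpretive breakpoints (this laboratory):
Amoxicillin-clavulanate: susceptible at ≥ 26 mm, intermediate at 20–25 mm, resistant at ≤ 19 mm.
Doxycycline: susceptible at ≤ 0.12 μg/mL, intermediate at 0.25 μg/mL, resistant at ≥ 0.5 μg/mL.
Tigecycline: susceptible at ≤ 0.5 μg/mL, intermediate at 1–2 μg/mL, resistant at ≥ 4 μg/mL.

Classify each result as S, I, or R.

Amoxicillin-clavulanate: 12 mm is ≤ 19 mm — R
Doxycycline 256 μg/mL: ≥ 0.5 μg/mL → Resistant
Tigecycline 2 μg/mL: in 1–2 μg/mL → intermediate

R, R, I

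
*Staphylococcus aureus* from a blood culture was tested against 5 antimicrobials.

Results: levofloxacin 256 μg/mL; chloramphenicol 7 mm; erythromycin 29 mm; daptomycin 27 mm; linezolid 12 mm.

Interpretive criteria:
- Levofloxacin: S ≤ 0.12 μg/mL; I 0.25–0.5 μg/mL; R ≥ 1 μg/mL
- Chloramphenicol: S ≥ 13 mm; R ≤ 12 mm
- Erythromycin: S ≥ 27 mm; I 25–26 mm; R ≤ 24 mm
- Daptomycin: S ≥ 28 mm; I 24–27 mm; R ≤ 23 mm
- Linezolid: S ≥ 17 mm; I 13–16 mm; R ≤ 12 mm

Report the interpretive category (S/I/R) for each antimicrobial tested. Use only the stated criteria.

Levofloxacin 256 μg/mL: ≥ 1 μg/mL — Resistant
Chloramphenicol (7 mm) ≤ 12 mm → R
Erythromycin (29 mm) ≥ 27 mm ⇒ S
Daptomycin (27 mm) in 24–27 mm ⇒ I
Linezolid (12 mm) ≤ 12 mm ⇒ R

R, R, S, I, R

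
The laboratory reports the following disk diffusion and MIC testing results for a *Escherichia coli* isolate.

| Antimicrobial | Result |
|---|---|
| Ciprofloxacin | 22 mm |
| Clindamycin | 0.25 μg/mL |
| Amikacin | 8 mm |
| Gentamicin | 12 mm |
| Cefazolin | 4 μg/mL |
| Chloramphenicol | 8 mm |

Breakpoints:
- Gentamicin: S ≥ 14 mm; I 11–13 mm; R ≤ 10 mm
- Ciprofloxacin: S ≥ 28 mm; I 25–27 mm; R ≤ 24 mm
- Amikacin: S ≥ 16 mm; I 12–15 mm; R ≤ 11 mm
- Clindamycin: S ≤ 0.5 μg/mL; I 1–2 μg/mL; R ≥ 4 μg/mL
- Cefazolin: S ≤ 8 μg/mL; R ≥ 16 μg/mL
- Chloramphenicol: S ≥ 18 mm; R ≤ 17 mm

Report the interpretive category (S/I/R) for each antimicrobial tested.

Ciprofloxacin (22 mm) ≤ 24 mm → Resistant
Clindamycin: 0.25 μg/mL is ≤ 0.5 μg/mL — S
Amikacin: 8 mm is ≤ 11 mm — R
Gentamicin (12 mm) in 11–13 mm → I
Cefazolin: 4 μg/mL is ≤ 8 μg/mL — susceptible
Chloramphenicol: 8 mm is ≤ 17 mm → resistant

R, S, R, I, S, R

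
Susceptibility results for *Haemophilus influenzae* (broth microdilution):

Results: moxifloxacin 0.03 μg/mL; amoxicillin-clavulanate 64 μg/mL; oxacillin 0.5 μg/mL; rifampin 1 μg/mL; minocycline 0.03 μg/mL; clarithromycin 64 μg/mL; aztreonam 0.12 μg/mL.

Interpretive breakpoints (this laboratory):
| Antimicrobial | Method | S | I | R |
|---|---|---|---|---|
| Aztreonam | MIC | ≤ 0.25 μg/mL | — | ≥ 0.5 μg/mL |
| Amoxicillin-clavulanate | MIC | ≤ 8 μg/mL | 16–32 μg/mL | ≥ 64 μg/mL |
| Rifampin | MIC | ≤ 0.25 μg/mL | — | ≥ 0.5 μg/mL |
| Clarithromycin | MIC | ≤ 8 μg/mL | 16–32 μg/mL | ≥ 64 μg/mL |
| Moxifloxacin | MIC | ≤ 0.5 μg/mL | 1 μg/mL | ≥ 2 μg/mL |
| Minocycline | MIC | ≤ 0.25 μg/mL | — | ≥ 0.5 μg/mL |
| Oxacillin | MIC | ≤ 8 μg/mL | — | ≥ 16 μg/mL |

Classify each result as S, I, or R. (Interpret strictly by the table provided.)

Moxifloxacin 0.03 μg/mL: ≤ 0.5 μg/mL ⇒ S
Amoxicillin-clavulanate: 64 μg/mL is ≥ 64 μg/mL → resistant
Oxacillin 0.5 μg/mL: ≤ 8 μg/mL ⇒ susceptible
Rifampin: 1 μg/mL is ≥ 0.5 μg/mL → R
Minocycline (0.03 μg/mL) ≤ 0.25 μg/mL → susceptible
Clarithromycin (64 μg/mL) ≥ 64 μg/mL ⇒ R
Aztreonam 0.12 μg/mL: ≤ 0.25 μg/mL ⇒ S

S, R, S, R, S, R, S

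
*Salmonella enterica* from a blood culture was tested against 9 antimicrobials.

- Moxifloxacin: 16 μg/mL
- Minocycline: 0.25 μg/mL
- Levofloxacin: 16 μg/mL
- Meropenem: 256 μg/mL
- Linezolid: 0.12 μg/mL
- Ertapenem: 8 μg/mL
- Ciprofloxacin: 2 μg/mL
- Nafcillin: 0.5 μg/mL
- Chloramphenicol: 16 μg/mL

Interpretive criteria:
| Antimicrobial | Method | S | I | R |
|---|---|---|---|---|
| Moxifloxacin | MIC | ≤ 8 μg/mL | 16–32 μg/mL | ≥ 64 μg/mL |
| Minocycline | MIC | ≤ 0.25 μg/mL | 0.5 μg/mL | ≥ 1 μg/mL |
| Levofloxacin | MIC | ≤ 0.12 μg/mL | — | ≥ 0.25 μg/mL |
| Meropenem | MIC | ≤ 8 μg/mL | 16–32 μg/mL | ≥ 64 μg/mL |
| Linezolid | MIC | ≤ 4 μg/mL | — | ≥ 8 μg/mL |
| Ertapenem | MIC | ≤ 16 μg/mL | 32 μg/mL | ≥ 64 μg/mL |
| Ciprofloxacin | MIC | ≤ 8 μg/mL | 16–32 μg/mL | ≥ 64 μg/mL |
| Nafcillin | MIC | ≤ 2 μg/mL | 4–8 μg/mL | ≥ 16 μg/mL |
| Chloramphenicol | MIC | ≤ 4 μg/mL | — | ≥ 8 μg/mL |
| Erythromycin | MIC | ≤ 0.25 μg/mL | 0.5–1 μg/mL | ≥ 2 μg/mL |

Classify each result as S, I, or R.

I, S, R, R, S, S, S, S, R

Moxifloxacin (16 μg/mL) in 16–32 μg/mL → intermediate
Minocycline (0.25 μg/mL) ≤ 0.25 μg/mL → Susceptible
Levofloxacin: 16 μg/mL is ≥ 0.25 μg/mL → R
Meropenem: 256 μg/mL is ≥ 64 μg/mL ⇒ R
Linezolid (0.12 μg/mL) ≤ 4 μg/mL — Susceptible
Ertapenem (8 μg/mL) ≤ 16 μg/mL ⇒ S
Ciprofloxacin 2 μg/mL: ≤ 8 μg/mL → Susceptible
Nafcillin 0.5 μg/mL: ≤ 2 μg/mL → susceptible
Chloramphenicol 16 μg/mL: ≥ 8 μg/mL ⇒ Resistant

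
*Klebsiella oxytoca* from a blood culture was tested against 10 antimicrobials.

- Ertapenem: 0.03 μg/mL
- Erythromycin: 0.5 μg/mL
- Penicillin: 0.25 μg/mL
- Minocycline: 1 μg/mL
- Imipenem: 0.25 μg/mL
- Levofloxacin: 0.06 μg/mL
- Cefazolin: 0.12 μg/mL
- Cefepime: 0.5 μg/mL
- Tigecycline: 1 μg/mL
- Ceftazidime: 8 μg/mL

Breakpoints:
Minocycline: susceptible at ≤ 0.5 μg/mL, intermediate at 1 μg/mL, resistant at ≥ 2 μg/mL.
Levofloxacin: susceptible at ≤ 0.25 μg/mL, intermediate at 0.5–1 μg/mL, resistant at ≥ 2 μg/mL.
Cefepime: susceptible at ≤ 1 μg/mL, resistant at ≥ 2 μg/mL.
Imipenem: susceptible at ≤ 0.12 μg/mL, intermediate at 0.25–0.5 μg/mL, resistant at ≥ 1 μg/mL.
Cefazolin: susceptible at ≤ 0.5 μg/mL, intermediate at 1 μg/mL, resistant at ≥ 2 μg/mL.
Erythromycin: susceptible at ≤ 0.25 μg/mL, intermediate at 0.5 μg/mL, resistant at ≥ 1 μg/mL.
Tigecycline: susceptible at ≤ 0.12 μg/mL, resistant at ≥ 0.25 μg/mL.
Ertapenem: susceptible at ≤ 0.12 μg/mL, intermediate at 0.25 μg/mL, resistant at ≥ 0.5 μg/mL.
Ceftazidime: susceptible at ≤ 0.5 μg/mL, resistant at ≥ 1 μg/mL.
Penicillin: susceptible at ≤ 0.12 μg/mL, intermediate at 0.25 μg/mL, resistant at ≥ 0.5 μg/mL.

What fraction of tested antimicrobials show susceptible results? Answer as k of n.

Ertapenem: 0.03 μg/mL is ≤ 0.12 μg/mL → susceptible
Erythromycin 0.5 μg/mL: = 0.5 μg/mL ⇒ I
Penicillin (0.25 μg/mL) = 0.25 μg/mL → Intermediate
Minocycline (1 μg/mL) = 1 μg/mL ⇒ intermediate
Imipenem 0.25 μg/mL: in 0.25–0.5 μg/mL — Intermediate
Levofloxacin 0.06 μg/mL: ≤ 0.25 μg/mL — S
Cefazolin 0.12 μg/mL: ≤ 0.5 μg/mL → Susceptible
Cefepime: 0.5 μg/mL is ≤ 1 μg/mL — Susceptible
Tigecycline: 1 μg/mL is ≥ 0.25 μg/mL — resistant
Ceftazidime (8 μg/mL) ≥ 1 μg/mL ⇒ Resistant
Susceptible: 4/10

4 of 10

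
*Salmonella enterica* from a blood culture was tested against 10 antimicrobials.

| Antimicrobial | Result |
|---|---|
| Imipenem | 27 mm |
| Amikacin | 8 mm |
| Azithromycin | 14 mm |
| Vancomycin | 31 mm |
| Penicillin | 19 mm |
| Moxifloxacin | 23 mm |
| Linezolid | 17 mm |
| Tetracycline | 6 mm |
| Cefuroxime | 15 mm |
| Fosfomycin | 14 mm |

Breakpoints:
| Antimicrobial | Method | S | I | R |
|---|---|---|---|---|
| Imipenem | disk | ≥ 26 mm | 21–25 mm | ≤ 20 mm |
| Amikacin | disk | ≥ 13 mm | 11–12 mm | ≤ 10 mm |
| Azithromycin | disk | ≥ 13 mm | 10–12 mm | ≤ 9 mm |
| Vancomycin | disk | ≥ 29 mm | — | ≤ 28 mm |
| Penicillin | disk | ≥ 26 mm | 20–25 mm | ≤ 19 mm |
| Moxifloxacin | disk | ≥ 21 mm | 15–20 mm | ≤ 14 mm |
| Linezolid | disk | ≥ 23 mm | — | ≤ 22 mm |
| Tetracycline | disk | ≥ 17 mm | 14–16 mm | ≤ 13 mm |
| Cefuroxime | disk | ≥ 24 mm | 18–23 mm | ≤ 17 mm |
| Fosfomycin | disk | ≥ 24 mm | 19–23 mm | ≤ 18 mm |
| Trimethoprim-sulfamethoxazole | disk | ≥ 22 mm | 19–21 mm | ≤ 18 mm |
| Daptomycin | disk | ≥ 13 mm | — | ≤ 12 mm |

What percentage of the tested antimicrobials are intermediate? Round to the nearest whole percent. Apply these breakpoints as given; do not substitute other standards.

0%

Imipenem (27 mm) ≥ 26 mm → S
Amikacin 8 mm: ≤ 10 mm ⇒ R
Azithromycin: 14 mm is ≥ 13 mm ⇒ susceptible
Vancomycin 31 mm: ≥ 29 mm — Susceptible
Penicillin: 19 mm is ≤ 19 mm → R
Moxifloxacin: 23 mm is ≥ 21 mm → Susceptible
Linezolid 17 mm: ≤ 22 mm — R
Tetracycline: 6 mm is ≤ 13 mm — R
Cefuroxime 15 mm: ≤ 17 mm — Resistant
Fosfomycin (14 mm) ≤ 18 mm → resistant
Intermediate: 0/10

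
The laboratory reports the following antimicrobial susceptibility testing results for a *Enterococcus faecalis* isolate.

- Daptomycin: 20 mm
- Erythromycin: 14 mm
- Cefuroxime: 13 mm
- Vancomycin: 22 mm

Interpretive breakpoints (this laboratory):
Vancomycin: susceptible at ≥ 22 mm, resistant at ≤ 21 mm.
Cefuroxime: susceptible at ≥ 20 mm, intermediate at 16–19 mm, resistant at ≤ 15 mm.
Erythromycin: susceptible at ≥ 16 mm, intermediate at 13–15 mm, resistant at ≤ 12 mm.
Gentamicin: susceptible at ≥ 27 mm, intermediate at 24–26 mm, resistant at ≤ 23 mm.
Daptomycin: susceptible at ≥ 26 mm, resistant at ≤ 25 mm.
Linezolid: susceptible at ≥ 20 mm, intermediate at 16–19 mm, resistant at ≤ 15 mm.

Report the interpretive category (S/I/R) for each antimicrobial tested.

R, I, R, S

Daptomycin 20 mm: ≤ 25 mm — R
Erythromycin (14 mm) in 13–15 mm → Intermediate
Cefuroxime (13 mm) ≤ 15 mm → Resistant
Vancomycin 22 mm: ≥ 22 mm ⇒ Susceptible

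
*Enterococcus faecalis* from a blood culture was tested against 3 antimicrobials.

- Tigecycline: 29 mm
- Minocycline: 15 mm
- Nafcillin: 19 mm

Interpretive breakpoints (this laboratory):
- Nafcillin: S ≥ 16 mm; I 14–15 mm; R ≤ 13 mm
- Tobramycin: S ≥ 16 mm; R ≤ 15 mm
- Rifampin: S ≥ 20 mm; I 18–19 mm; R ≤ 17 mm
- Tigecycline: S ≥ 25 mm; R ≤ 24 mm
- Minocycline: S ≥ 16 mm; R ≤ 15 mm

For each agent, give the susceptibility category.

Tigecycline: 29 mm is ≥ 25 mm ⇒ S
Minocycline: 15 mm is ≤ 15 mm → Resistant
Nafcillin 19 mm: ≥ 16 mm → susceptible

S, R, S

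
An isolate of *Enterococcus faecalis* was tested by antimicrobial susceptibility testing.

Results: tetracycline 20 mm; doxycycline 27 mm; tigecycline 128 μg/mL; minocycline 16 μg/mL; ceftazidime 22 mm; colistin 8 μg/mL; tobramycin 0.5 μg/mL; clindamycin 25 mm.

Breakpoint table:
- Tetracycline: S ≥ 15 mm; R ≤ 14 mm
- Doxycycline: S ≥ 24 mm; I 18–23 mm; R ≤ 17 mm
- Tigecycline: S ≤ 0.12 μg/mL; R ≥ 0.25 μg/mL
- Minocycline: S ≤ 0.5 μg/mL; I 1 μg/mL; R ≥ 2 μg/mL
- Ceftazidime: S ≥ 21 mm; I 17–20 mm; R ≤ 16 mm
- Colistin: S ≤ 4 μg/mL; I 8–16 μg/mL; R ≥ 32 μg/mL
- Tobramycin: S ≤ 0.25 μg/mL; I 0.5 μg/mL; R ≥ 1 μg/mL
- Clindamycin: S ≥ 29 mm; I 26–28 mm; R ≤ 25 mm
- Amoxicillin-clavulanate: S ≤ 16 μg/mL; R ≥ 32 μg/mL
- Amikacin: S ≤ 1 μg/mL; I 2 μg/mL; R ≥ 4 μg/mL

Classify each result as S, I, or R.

S, S, R, R, S, I, I, R

Tetracycline (20 mm) ≥ 15 mm — susceptible
Doxycycline 27 mm: ≥ 24 mm → S
Tigecycline (128 μg/mL) ≥ 0.25 μg/mL → Resistant
Minocycline: 16 μg/mL is ≥ 2 μg/mL → Resistant
Ceftazidime: 22 mm is ≥ 21 mm — Susceptible
Colistin 8 μg/mL: in 8–16 μg/mL — intermediate
Tobramycin 0.5 μg/mL: = 0.5 μg/mL ⇒ I
Clindamycin (25 mm) ≤ 25 mm — resistant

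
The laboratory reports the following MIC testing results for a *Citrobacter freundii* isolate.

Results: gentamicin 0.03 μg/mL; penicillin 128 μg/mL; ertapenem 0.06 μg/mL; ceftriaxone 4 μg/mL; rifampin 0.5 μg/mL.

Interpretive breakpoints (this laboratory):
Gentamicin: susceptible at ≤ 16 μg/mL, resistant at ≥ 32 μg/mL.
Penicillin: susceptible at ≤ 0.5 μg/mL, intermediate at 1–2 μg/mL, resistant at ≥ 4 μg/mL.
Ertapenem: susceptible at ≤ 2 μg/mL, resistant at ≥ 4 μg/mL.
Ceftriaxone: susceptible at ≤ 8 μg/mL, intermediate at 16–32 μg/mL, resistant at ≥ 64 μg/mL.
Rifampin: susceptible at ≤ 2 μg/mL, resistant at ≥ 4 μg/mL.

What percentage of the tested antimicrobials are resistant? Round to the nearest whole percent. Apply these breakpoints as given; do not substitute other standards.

Gentamicin: 0.03 μg/mL is ≤ 16 μg/mL ⇒ susceptible
Penicillin (128 μg/mL) ≥ 4 μg/mL ⇒ Resistant
Ertapenem (0.06 μg/mL) ≤ 2 μg/mL → susceptible
Ceftriaxone: 4 μg/mL is ≤ 8 μg/mL ⇒ susceptible
Rifampin: 0.5 μg/mL is ≤ 2 μg/mL — S
Resistant: 1/5

20%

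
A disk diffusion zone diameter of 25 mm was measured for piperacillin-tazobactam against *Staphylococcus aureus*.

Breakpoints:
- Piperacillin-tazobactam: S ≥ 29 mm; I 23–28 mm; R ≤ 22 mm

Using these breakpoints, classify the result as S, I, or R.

I

Piperacillin-tazobactam (25 mm) in 23–28 mm — intermediate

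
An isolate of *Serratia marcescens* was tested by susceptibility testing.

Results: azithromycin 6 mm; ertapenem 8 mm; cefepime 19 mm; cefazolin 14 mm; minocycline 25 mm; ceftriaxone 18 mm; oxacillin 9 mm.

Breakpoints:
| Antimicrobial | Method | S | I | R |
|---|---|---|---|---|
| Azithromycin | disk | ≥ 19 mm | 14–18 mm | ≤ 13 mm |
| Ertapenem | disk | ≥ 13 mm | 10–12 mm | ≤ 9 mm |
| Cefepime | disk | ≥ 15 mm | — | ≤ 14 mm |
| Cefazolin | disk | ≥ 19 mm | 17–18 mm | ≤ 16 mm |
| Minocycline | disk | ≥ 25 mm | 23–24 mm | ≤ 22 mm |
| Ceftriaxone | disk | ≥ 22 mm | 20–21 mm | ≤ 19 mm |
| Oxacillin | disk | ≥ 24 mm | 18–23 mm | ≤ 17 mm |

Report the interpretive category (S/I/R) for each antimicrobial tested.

Azithromycin 6 mm: ≤ 13 mm — R
Ertapenem 8 mm: ≤ 9 mm — resistant
Cefepime 19 mm: ≥ 15 mm ⇒ Susceptible
Cefazolin (14 mm) ≤ 16 mm ⇒ R
Minocycline 25 mm: ≥ 25 mm — S
Ceftriaxone (18 mm) ≤ 19 mm → Resistant
Oxacillin: 9 mm is ≤ 17 mm → resistant

R, R, S, R, S, R, R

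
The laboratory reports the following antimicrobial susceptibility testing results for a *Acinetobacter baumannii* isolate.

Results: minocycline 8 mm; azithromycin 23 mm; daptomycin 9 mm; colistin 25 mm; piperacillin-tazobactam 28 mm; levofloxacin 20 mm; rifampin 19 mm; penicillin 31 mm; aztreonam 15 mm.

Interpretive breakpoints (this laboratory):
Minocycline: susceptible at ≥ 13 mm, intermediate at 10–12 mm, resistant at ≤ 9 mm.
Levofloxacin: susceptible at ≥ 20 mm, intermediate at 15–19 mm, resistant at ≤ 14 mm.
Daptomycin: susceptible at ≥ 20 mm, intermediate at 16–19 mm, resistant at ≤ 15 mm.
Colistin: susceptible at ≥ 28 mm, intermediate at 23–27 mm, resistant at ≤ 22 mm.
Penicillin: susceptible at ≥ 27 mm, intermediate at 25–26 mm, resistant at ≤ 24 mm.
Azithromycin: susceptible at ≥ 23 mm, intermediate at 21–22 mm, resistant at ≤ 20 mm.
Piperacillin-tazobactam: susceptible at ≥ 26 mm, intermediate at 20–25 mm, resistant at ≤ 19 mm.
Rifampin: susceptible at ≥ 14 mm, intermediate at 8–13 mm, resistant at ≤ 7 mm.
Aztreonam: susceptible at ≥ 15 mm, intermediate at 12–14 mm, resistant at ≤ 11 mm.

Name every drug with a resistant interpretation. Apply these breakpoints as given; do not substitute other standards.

minocycline, daptomycin

Minocycline 8 mm: ≤ 9 mm → Resistant
Azithromycin: 23 mm is ≥ 23 mm → S
Daptomycin: 9 mm is ≤ 15 mm → resistant
Colistin (25 mm) in 23–27 mm — I
Piperacillin-tazobactam: 28 mm is ≥ 26 mm → S
Levofloxacin (20 mm) ≥ 20 mm — S
Rifampin: 19 mm is ≥ 14 mm ⇒ S
Penicillin (31 mm) ≥ 27 mm → Susceptible
Aztreonam (15 mm) ≥ 15 mm ⇒ susceptible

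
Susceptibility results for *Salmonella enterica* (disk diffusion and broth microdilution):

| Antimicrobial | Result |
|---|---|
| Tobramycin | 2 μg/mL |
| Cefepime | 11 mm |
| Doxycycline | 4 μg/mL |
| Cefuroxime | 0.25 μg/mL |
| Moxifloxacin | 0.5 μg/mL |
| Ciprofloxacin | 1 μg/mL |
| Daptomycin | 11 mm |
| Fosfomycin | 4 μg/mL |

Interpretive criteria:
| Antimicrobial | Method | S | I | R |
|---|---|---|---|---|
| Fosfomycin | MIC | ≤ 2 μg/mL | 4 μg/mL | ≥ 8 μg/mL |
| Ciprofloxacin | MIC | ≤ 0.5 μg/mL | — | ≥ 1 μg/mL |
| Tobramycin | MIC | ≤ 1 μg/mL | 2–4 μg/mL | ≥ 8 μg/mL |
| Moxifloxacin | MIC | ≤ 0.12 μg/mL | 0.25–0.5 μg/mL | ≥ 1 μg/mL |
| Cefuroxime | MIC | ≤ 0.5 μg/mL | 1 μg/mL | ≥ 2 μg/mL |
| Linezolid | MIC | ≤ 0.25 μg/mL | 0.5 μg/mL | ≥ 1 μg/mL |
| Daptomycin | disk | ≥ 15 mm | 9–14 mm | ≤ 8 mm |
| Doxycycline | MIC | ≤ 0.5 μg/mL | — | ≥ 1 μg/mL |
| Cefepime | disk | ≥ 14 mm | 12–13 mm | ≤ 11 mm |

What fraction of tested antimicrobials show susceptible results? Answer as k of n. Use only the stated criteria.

Tobramycin: 2 μg/mL is in 2–4 μg/mL ⇒ intermediate
Cefepime (11 mm) ≤ 11 mm → resistant
Doxycycline: 4 μg/mL is ≥ 1 μg/mL → resistant
Cefuroxime: 0.25 μg/mL is ≤ 0.5 μg/mL — S
Moxifloxacin (0.5 μg/mL) in 0.25–0.5 μg/mL ⇒ I
Ciprofloxacin 1 μg/mL: ≥ 1 μg/mL ⇒ Resistant
Daptomycin: 11 mm is in 9–14 mm → intermediate
Fosfomycin: 4 μg/mL is = 4 μg/mL → Intermediate
Susceptible: 1/8

1 of 8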